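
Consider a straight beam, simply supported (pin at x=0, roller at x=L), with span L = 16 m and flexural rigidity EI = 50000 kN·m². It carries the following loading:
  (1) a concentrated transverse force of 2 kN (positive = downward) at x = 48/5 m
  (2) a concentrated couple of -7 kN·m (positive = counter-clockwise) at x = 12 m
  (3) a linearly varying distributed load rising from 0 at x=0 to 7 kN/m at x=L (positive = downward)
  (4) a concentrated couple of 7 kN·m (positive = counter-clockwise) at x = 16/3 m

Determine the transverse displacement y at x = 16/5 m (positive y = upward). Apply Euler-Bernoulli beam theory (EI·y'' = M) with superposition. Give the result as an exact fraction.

Load 1 — point force P=2 kN at a=48/5 m (b=L-a=32/5):
  y_1 = -Pbx(L²-b²-x²)/(6LEI)  [x≤a] = -2·(32/5)·(16/5)·(16²-(32/5)²-(16/5)²)/(6·16·50000) = -2048/1171875 m
Load 2 — applied couple M₀=-7 kN·m at a=12 m (b=L-a=4):
  y_2 = (M₀x³/(6L)+C₁x)/EI  [x≤a] with C₁=M₀(3b²-L²)/(6L)=91/6 = ((-7)·(16/5)³/(6·16)+(91/6)·(16/5))/50000 = 721/781250 m
Load 3 — triangular load w₀=7 kN/m (0→w₀ over full span):
  y_3 = -w₀x(7L⁴-10L²x²+3x⁴)/(360LEI) = -7·(16/5)·(7·16⁴-10·16²·(16/5)²+3·(16/5)⁴)/(360·16·50000) = -4931584/146484375 m
Load 4 — applied couple M₀=7 kN·m at a=16/3 m (b=L-a=32/3):
  y_4 = (M₀x³/(6L)+C₁x)/EI  [x≤a] with C₁=M₀(3b²-L²)/(6L)=56/9 = (7·(16/5)³/(6·16)+(56/9)·(16/5))/50000 = 1568/3515625 m
Superposition: y = Σ y_i = -29922379/878906250 m ≈ -0.034045 m

y(16/5) = -29922379/878906250 m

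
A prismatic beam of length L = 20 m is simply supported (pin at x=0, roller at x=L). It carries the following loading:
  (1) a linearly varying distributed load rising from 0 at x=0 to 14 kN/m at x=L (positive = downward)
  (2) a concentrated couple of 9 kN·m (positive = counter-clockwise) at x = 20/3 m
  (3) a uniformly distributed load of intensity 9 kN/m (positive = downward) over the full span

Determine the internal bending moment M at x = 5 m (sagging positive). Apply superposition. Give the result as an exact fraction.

Load 1 — triangular load w₀=14 kN/m (0→w₀ over full span):
  M_1 = w₀Lx/6 - w₀x³/(6L) = 14·20·5/6 - 14·5³/(6·20) = 875/4 kN·m
Load 2 — applied couple M₀=9 kN·m at a=20/3 m (b=L-a=40/3):
  M_2 = M₀x/L  [x≤a] = 9·5/20 = 9/4 kN·m
Load 3 — uniform load w=9 kN/m over full span:
  M_3 = wx(L-x)/2 = 9·5·(20-5)/2 = 675/2 kN·m
Superposition: M = Σ M_i = 1117/2 kN·m ≈ 558.500000 kN·m

M(5) = 1117/2 kN·m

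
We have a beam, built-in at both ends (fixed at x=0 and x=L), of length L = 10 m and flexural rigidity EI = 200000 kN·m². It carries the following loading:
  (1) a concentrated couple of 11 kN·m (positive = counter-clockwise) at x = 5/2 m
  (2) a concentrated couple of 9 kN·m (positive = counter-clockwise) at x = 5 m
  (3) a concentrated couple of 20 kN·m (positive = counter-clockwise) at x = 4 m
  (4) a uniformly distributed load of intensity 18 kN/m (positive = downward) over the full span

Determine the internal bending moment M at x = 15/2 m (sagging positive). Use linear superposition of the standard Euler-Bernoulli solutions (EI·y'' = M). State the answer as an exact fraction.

M(15/2) = 2747/160 kN·m

Load 1 — applied couple M₀=11 kN·m at a=5/2 m (b=L-a=15/2):
  M_1 = R_Ax - M_A - M₀  [x>a] with R_A=99/80, M_A=-33/16 = (99/80)·(15/2) - (-33/16) - 11 = 11/32 kN·m
Load 2 — applied couple M₀=9 kN·m at a=5 m (b=L-a=5):
  M_2 = R_Ax - M_A - M₀  [x>a] with R_A=27/20, M_A=9/4 = (27/20)·(15/2) - (9/4) - 9 = -9/8 kN·m
Load 3 — applied couple M₀=20 kN·m at a=4 m (b=L-a=6):
  M_3 = R_Ax - M_A - M₀  [x>a] with R_A=72/25, M_A=12/5 = (72/25)·(15/2) - (12/5) - 20 = -4/5 kN·m
Load 4 — uniform load w=18 kN/m over full span:
  M_4 = wLx/2 - wL²/12 - wx²/2 = 18·10·(15/2)/2 - 18·10²/12 - 18·(15/2)²/2 = 75/4 kN·m
Superposition: M = Σ M_i = 2747/160 kN·m ≈ 17.168750 kN·m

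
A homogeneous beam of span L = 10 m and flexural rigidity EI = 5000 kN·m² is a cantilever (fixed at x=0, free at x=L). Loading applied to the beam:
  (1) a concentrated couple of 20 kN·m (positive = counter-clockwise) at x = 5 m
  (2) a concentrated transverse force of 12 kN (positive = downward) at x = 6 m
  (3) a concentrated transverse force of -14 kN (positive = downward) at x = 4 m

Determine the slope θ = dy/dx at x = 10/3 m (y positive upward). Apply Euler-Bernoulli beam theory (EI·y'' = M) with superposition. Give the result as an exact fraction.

Load 1 — applied couple M₀=20 kN·m at a=5 m (b=L-a=5):
  θ_1 = M₀x/EI  [x≤a] = 20·(10/3)/5000 = 1/75 rad
Load 2 — point force P=12 kN at a=6 m (b=L-a=4):
  θ_2 = -Px(2a-x)/(2EI)  [x≤a] = -12·(10/3)·(2·6-(10/3))/(2·5000) = -13/375 rad
Load 3 — point force P=-14 kN at a=4 m (b=L-a=6):
  θ_3 = -Px(2a-x)/(2EI)  [x≤a] = -(-14)·(10/3)·(2·4-(10/3))/(2·5000) = 49/2250 rad
Superposition: θ = Σ θ_i = 1/2250 rad ≈ 0.000444 rad

θ(10/3) = 1/2250 rad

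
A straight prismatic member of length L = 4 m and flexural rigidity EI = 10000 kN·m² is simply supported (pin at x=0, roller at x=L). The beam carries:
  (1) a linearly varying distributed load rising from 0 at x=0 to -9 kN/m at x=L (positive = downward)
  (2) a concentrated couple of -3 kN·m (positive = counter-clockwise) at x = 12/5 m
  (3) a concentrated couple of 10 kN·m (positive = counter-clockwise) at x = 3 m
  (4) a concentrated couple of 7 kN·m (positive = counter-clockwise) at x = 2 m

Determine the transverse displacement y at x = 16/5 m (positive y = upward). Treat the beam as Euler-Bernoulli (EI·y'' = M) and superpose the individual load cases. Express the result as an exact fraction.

y(16/5) = 100929/156250000 m

Load 1 — triangular load w₀=-9 kN/m (0→w₀ over full span):
  y_1 = -w₀x(7L⁴-10L²x²+3x⁴)/(360LEI) = -(-9)·(16/5)·(7·4⁴-10·4²·(16/5)²+3·(16/5)⁴)/(360·4·10000) = 9144/9765625 m
Load 2 — applied couple M₀=-3 kN·m at a=12/5 m (b=L-a=8/5):
  y_2 = (M₀x³/(6L)-M₀(x-a)²/2+C₁x)/EI  [x>a] with C₁=M₀(3b²-L²)/(6L)=26/25 = ((-3)·(16/5)³/(6·4)-(-3)·((16/5)-(12/5))²/2+(26/25)·(16/5))/10000 = 3/156250 m
Load 3 — applied couple M₀=10 kN·m at a=3 m (b=L-a=1):
  y_3 = (M₀x³/(6L)-M₀(x-a)²/2+C₁x)/EI  [x>a] with C₁=M₀(3b²-L²)/(6L)=-65/12 = (10·(16/5)³/(6·4)-10·((16/5)-3)²/2+(-65/12)·(16/5))/10000 = -97/250000 m
Load 4 — applied couple M₀=7 kN·m at a=2 m (b=L-a=2):
  y_4 = (M₀x³/(6L)-M₀(x-a)²/2+C₁x)/EI  [x>a] with C₁=M₀(3b²-L²)/(6L)=-7/6 = (7·(16/5)³/(6·4)-7·((16/5)-2)²/2+(-7/6)·(16/5))/10000 = 49/625000 m
Superposition: y = Σ y_i = 100929/156250000 m ≈ 0.000646 m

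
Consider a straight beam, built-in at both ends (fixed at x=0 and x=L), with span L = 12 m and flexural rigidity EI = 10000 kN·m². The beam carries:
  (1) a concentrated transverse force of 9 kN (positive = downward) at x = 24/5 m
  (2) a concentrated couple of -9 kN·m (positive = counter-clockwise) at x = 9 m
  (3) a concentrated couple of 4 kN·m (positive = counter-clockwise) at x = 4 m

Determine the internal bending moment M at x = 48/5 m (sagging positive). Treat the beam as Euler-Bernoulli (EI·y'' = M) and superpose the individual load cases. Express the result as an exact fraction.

Load 1 — point force P=9 kN at a=24/5 m (b=L-a=36/5):
  M_1 = Pa²(a+3b)(L-x)/L³ - Pa²b/L²  [x>a] = 9·(24/5)²·((24/5)+3·(36/5))·(12-(48/5))/12³ - 9·(24/5)²·(36/5)/12² = -1728/625 kN·m
Load 2 — applied couple M₀=-9 kN·m at a=9 m (b=L-a=3):
  M_2 = R_Ax - M_A - M₀  [x>a] with R_A=-27/32, M_A=-45/16 = (-27/32)·(48/5) - (-45/16) - (-9) = 297/80 kN·m
Load 3 — applied couple M₀=4 kN·m at a=4 m (b=L-a=8):
  M_3 = R_Ax - M_A - M₀  [x>a] with R_A=4/9, M_A=0 = (4/9)·(48/5) - 0 - 4 = 4/15 kN·m
Superposition: M = Σ M_i = 36431/30000 kN·m ≈ 1.214367 kN·m

M(48/5) = 36431/30000 kN·m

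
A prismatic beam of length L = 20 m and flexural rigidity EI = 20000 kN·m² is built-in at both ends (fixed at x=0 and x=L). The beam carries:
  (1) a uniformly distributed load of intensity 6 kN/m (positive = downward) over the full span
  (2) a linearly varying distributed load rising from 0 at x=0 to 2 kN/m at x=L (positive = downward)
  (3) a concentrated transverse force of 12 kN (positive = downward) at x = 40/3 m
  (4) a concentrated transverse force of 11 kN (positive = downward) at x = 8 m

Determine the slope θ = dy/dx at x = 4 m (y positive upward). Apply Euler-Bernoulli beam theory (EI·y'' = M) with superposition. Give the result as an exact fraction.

θ(4) = -78701/2812500 rad

Load 1 — uniform load w=6 kN/m over full span:
  θ_1 = -wx(L-x)(L-2x)/(12EI) = -6·4·(20-4)·(20-2·4)/(12·20000) = -12/625 rad
Load 2 — triangular load w₀=2 kN/m (0→w₀ over full span):
  θ_2 = -w₀(2x(L-x)(L-2x)(x+2L)+x²(L-x)²)/(120LEI) = -2·(2·4·(20-4)·(20-2·4)·(4+2·20)+4²·(20-4)²)/(120·20·20000) = -28/9375 rad
Load 3 — point force P=12 kN at a=40/3 m (b=L-a=20/3):
  θ_3 = -Pb²x(2aL-(3a+b)x)/(2L³EI)  [x≤a] = -12·(20/3)²·4·(2·(40/3)·20-(3·(40/3)+(20/3))·4)/(2·20³·20000) = -13/5625 rad
Load 4 — point force P=11 kN at a=8 m (b=L-a=12):
  θ_4 = -Pb²x(2aL-(3a+b)x)/(2L³EI)  [x≤a] = -11·12²·4·(2·8·20-(3·8+12)·4)/(2·20³·20000) = -1089/312500 rad
Superposition: θ = Σ θ_i = -78701/2812500 rad ≈ -0.027983 rad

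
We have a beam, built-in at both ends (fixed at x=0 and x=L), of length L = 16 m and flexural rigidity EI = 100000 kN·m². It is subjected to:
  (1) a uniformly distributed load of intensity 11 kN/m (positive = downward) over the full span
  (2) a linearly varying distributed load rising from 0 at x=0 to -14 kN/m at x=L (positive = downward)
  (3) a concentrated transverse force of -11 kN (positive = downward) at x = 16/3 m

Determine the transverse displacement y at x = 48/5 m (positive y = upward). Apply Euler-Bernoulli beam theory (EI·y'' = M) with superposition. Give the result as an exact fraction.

Load 1 — uniform load w=11 kN/m over full span:
  y_1 = -wx²(L-x)²/(24EI) = -11·(48/5)²·(16-(48/5))²/(24·100000) = -33792/1953125 m
Load 2 — triangular load w₀=-14 kN/m (0→w₀ over full span):
  y_2 = -w₀x²(L-x)²(x+2L)/(120LEI) = -(-14)·(48/5)²·(16-(48/5))²·((48/5)+2·16)/(120·16·100000) = 559104/48828125 m
Load 3 — point force P=-11 kN at a=16/3 m (b=L-a=32/3):
  y_3 = -Pa²(L-x)²(3bL-(3b+a)(L-x))/(6L³EI)  [x>a] = -(-11)·(16/3)²·(16-(48/5))²·(3·(32/3)·16-(3·(32/3)+(16/3))·(16-(48/5)))/(6·16³·100000) = 45056/31640625 m
Superposition: y = Σ y_i = -17509376/3955078125 m ≈ -0.004427 m

y(48/5) = -17509376/3955078125 m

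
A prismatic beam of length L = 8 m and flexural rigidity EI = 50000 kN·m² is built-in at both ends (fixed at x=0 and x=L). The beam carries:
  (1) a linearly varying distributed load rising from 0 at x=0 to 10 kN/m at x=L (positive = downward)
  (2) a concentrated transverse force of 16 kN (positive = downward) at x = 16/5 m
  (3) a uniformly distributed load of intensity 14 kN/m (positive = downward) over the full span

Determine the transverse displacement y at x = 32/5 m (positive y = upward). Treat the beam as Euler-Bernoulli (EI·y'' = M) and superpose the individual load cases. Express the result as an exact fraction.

y(32/5) = -95232/48828125 m

Load 1 — triangular load w₀=10 kN/m (0→w₀ over full span):
  y_1 = -w₀x²(L-x)²(x+2L)/(120LEI) = -10·(32/5)²·(8-(32/5))²·((32/5)+2·8)/(120·8·50000) = -14336/29296875 m
Load 2 — point force P=16 kN at a=16/5 m (b=L-a=24/5):
  y_2 = -Pa²(L-x)²(3bL-(3b+a)(L-x))/(6L³EI)  [x>a] = -16·(16/5)²·(8-(32/5))²·(3·(24/5)·8-(3·(24/5)+(16/5))·(8-(32/5)))/(6·8³·50000) = -34816/146484375 m
Load 3 — uniform load w=14 kN/m over full span:
  y_3 = -wx²(L-x)²/(24EI) = -14·(32/5)²·(8-(32/5))²/(24·50000) = -7168/5859375 m
Superposition: y = Σ y_i = -95232/48828125 m ≈ -0.001950 m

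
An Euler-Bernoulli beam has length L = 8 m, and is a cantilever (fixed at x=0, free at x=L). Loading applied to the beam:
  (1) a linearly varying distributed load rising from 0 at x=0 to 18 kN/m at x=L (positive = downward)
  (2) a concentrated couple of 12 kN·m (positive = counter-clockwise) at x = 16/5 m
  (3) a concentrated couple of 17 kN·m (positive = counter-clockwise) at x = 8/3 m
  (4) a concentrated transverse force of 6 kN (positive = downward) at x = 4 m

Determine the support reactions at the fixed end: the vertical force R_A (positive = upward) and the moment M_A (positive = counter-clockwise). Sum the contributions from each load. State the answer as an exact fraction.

Load 1 — triangular load w₀=18 kN/m (0→w₀ over full span):
  R_A = w₀L/2 = 18·8/2 = 72 kN
  M_A = w₀L²/3 = 18·8²/3 = 384 kN·m
Load 2 — applied couple M₀=12 kN·m at a=16/5 m (b=L-a=24/5):
  R_A = 0 kN
  M_A = -M₀ = -12 kN·m
Load 3 — applied couple M₀=17 kN·m at a=8/3 m (b=L-a=16/3):
  R_A = 0 kN
  M_A = -M₀ = -17 kN·m
Load 4 — point force P=6 kN at a=4 m (b=L-a=4):
  R_A = P = 6 kN
  M_A = Pa = 6·4 = 24 kN·m
Superposition: R_A = 78 kN, M_A = 379 kN·m

R_A = 78 kN, M_A = 379 kN·m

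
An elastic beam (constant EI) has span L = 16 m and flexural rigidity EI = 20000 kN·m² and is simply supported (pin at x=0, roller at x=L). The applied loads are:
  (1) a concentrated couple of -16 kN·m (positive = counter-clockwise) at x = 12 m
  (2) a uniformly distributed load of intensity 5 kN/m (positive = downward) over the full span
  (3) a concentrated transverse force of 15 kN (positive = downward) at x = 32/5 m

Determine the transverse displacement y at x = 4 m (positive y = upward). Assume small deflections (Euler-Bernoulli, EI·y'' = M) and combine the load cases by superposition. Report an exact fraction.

y(4) = -2968/15625 m

Load 1 — applied couple M₀=-16 kN·m at a=12 m (b=L-a=4):
  y_1 = (M₀x³/(6L)+C₁x)/EI  [x≤a] with C₁=M₀(3b²-L²)/(6L)=104/3 = ((-16)·4³/(6·16)+(104/3)·4)/20000 = 4/625 m
Load 2 — uniform load w=5 kN/m over full span:
  y_2 = -wx(L³-2Lx²+x³)/(24EI) = -5·4·(16³-2·16·4²+4³)/(24·20000) = -19/125 m
Load 3 — point force P=15 kN at a=32/5 m (b=L-a=48/5):
  y_3 = -Pbx(L²-b²-x²)/(6LEI)  [x≤a] = -15·(48/5)·4·(16²-(48/5)²-4²)/(6·16·20000) = -693/15625 m
Superposition: y = Σ y_i = -2968/15625 m ≈ -0.189952 m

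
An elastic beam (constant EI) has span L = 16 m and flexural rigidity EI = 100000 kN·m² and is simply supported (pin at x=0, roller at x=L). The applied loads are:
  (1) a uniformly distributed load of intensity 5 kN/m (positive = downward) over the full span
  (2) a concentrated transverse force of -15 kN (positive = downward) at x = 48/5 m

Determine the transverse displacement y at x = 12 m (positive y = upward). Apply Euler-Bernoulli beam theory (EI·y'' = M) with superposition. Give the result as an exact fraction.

Load 1 — uniform load w=5 kN/m over full span:
  y_1 = -wx(L³-2Lx²+x³)/(24EI) = -5·12·(16³-2·16·12²+12³)/(24·100000) = -19/625 m
Load 2 — point force P=-15 kN at a=48/5 m (b=L-a=32/5):
  y_2 = -Pa(L-x)(2Lx-a²-x²)/(6LEI)  [x>a] = -(-15)·(48/5)·(16-12)·(2·16·12-(48/5)²-12²)/(6·16·100000) = 693/78125 m
Superposition: y = Σ y_i = -1682/78125 m ≈ -0.021530 m

y(12) = -1682/78125 m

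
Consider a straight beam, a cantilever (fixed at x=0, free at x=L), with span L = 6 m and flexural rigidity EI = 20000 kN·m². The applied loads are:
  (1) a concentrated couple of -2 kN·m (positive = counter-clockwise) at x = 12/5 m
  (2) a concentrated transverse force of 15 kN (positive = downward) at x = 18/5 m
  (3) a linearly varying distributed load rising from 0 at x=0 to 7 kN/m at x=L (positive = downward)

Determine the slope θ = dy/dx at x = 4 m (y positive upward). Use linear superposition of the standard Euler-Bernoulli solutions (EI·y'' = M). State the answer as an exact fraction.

Load 1 — applied couple M₀=-2 kN·m at a=12/5 m (b=L-a=18/5):
  θ_1 = M₀a/EI  [x>a] = (-2)·(12/5)/20000 = -3/12500 rad
Load 2 — point force P=15 kN at a=18/5 m (b=L-a=12/5):
  θ_2 = -Pa²/(2EI)  [x>a] = -15·(18/5)²/(2·20000) = -243/50000 rad
Load 3 — triangular load w₀=7 kN/m (0→w₀ over full span):
  θ_3 = (w₀Lx²/4-w₀L²x/3-w₀x⁴/(24L))/EI = (7·6·4²/4-7·6²·4/3-7·4⁴/(24·6))/20000 = -203/22500 rad
Superposition: θ = Σ θ_i = -1271/90000 rad ≈ -0.014122 rad

θ(4) = -1271/90000 rad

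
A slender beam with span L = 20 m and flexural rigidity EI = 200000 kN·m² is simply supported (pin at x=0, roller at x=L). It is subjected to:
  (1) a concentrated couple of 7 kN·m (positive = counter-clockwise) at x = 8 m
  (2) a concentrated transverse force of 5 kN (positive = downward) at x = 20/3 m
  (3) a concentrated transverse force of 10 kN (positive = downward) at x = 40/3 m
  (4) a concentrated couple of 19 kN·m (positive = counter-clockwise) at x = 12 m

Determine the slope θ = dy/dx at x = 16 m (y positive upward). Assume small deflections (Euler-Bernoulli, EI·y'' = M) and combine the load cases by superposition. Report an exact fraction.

Load 1 — applied couple M₀=7 kN·m at a=8 m (b=L-a=12):
  θ_1 = (M₀x²/(2L)-M₀(x-a)+C₁)/EI  [x>a] with C₁=M₀(3b²-L²)/(6L)=28/15 = (7·16²/(2·20)-7·(16-8)+(28/15))/200000 = -7/150000 rad
Load 2 — point force P=5 kN at a=20/3 m (b=L-a=40/3):
  θ_2 = -Pa(2L²-6Lx+3x²+a²)/(6LEI)  [x>a] = -5·(20/3)·(2·20²-6·20·16+3·16²+(20/3)²)/(6·20·200000) = 173/405000 rad
Load 3 — point force P=10 kN at a=40/3 m (b=L-a=20/3):
  θ_3 = -Pa(2L²-6Lx+3x²+a²)/(6LEI)  [x>a] = -10·(40/3)·(2·20²-6·20·16+3·16²+(40/3)²)/(6·20·200000) = 49/50625 rad
Load 4 — applied couple M₀=19 kN·m at a=12 m (b=L-a=8):
  θ_4 = (M₀x²/(2L)-M₀(x-a)+C₁)/EI  [x>a] with C₁=M₀(3b²-L²)/(6L)=-494/15 = (19·16²/(2·20)-19·(16-12)+(-494/15))/200000 = 19/300000 rad
Superposition: θ = Σ θ_i = 2287/1620000 rad ≈ 0.001412 rad

θ(16) = 2287/1620000 rad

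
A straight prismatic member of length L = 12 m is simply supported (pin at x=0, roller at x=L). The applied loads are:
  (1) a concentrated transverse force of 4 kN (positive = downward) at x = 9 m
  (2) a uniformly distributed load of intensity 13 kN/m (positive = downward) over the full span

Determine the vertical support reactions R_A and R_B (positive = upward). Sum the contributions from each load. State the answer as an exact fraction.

R_A = 79 kN, R_B = 81 kN

Load 1 — point force P=4 kN at a=9 m (b=L-a=3):
  R_A = Pb/L = 4·3/12 = 1 kN
  R_B = Pa/L = 4·9/12 = 3 kN
Load 2 — uniform load w=13 kN/m over full span:
  R_A = wL/2 = 13·12/2 = 78 kN
  R_B = wL/2 = 13·12/2 = 78 kN
Superposition: R_A = 79 kN, R_B = 81 kN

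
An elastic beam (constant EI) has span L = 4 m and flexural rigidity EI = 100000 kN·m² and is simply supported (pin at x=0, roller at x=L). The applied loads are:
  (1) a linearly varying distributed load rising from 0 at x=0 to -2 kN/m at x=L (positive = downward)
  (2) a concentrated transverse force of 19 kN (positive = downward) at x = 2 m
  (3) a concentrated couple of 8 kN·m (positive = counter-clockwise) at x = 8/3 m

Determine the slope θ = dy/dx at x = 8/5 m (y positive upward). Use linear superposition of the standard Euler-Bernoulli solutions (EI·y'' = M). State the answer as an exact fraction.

θ(8/5) = -4323/62500000 rad

Load 1 — triangular load w₀=-2 kN/m (0→w₀ over full span):
  θ_1 = -w₀(7L⁴-30L²x²+15x⁴)/(360LEI) = -(-2)·(7·4⁴-30·4²·(8/5)²+15·(8/5)⁴)/(360·4·100000) = 323/35156250 rad
Load 2 — point force P=19 kN at a=2 m (b=L-a=2):
  θ_2 = -Pb(L²-b²-3x²)/(6LEI)  [x≤a] = -19·2·(4²-2²-3·(8/5)²)/(6·4·100000) = -171/2500000 rad
Load 3 — applied couple M₀=8 kN·m at a=8/3 m (b=L-a=4/3):
  θ_3 = (M₀x²/(2L)+C₁)/EI  [x≤a] with C₁=M₀(3b²-L²)/(6L)=-32/9 = (8·(8/5)²/(2·4)+(-32/9))/100000 = -7/703125 rad
Superposition: θ = Σ θ_i = -4323/62500000 rad ≈ -0.000069 rad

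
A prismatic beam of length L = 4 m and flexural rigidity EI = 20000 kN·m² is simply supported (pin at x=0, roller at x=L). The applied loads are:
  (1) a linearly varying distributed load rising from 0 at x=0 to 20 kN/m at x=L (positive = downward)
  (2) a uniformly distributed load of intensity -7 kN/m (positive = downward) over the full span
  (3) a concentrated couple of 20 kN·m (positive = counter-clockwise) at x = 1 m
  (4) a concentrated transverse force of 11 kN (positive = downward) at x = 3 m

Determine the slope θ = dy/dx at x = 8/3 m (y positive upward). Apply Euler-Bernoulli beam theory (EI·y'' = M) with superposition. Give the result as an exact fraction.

θ(8/3) = -953/38880000 rad

Load 1 — triangular load w₀=20 kN/m (0→w₀ over full span):
  θ_1 = -w₀(7L⁴-30L²x²+15x⁴)/(360LEI) = -20·(7·4⁴-30·4²·(8/3)²+15·(8/3)⁴)/(360·4·20000) = 91/151875 rad
Load 2 — uniform load w=-7 kN/m over full span:
  θ_2 = -w(L³-6Lx²+4x³)/(24EI) = -(-7)·(4³-6·4·(8/3)²+4·(8/3)³)/(24·20000) = -91/202500 rad
Load 3 — applied couple M₀=20 kN·m at a=1 m (b=L-a=3):
  θ_3 = (M₀x²/(2L)-M₀(x-a)+C₁)/EI  [x>a] with C₁=M₀(3b²-L²)/(6L)=55/6 = (20·(8/3)²/(2·4)-20·((8/3)-1)+(55/6))/20000 = -23/72000 rad
Load 4 — point force P=11 kN at a=3 m (b=L-a=1):
  θ_4 = -Pb(L²-b²-3x²)/(6LEI)  [x≤a] = -11·1·(4²-1²-3·(8/3)²)/(6·4·20000) = 209/1440000 rad
Superposition: θ = Σ θ_i = -953/38880000 rad ≈ -0.000025 rad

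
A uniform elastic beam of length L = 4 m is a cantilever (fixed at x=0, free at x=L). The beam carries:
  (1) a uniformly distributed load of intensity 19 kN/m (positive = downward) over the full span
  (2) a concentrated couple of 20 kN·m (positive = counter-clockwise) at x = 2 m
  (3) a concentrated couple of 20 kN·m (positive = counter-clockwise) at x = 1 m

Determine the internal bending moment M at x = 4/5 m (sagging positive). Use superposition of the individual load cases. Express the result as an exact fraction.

M(4/5) = -1432/25 kN·m

Load 1 — uniform load w=19 kN/m over full span:
  M_1 = -w(L-x)²/2 = -19·(4-(4/5))²/2 = -2432/25 kN·m
Load 2 — applied couple M₀=20 kN·m at a=2 m (b=L-a=2):
  M_2 = M₀  [x≤a] = 20 = 20 kN·m
Load 3 — applied couple M₀=20 kN·m at a=1 m (b=L-a=3):
  M_3 = M₀  [x≤a] = 20 = 20 kN·m
Superposition: M = Σ M_i = -1432/25 kN·m ≈ -57.280000 kN·m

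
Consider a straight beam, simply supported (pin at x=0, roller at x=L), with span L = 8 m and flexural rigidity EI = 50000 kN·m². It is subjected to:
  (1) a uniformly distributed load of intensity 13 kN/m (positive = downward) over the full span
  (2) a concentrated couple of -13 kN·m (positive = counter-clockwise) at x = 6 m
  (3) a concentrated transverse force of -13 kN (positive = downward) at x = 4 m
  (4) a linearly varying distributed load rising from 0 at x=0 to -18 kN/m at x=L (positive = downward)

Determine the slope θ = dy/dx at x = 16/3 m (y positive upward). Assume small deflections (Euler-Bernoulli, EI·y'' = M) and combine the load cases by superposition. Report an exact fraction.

Load 1 — uniform load w=13 kN/m over full span:
  θ_1 = -w(L³-6Lx²+4x³)/(24EI) = -13·(8³-6·8·(16/3)²+4·(16/3)³)/(24·50000) = 676/253125 rad
Load 2 — applied couple M₀=-13 kN·m at a=6 m (b=L-a=2):
  θ_2 = (M₀x²/(2L)+C₁)/EI  [x≤a] with C₁=M₀(3b²-L²)/(6L)=169/12 = ((-13)·(16/3)²/(2·8)+(169/12))/50000 = -13/72000 rad
Load 3 — point force P=-13 kN at a=4 m (b=L-a=4):
  θ_3 = -Pa(2L²-6Lx+3x²+a²)/(6LEI)  [x>a] = -(-13)·4·(2·8²-6·8·(16/3)+3·(16/3)²+4²)/(6·8·50000) = -13/22500 rad
Load 4 — triangular load w₀=-18 kN/m (0→w₀ over full span):
  θ_4 = -w₀(7L⁴-30L²x²+15x⁴)/(360LEI) = -(-18)·(7·8⁴-30·8²·(16/3)²+15·(16/3)⁴)/(360·8·50000) = -728/421875 rad
Superposition: θ = Σ θ_i = 15119/81000000 rad ≈ 0.000187 rad

θ(16/3) = 15119/81000000 rad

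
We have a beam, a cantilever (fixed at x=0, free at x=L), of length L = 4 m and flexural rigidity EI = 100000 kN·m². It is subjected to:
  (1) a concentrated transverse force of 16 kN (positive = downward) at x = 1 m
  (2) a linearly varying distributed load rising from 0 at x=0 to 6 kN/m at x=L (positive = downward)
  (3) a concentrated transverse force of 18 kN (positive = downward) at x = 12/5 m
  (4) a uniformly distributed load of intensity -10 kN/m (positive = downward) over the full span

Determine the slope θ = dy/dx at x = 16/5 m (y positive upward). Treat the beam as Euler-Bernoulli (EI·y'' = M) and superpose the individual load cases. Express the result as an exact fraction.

θ(16/5) = -361/23437500 rad

Load 1 — point force P=16 kN at a=1 m (b=L-a=3):
  θ_1 = -Pa²/(2EI)  [x>a] = -16·1²/(2·100000) = -1/12500 rad
Load 2 — triangular load w₀=6 kN/m (0→w₀ over full span):
  θ_2 = (w₀Lx²/4-w₀L²x/3-w₀x⁴/(24L))/EI = (6·4·(16/5)²/4-6·4²·(16/5)/3-6·(16/5)⁴/(24·4))/100000 = -928/1953125 rad
Load 3 — point force P=18 kN at a=12/5 m (b=L-a=8/5):
  θ_3 = -Pa²/(2EI)  [x>a] = -18·(12/5)²/(2·100000) = -81/156250 rad
Load 4 — uniform load w=-10 kN/m over full span:
  θ_4 = -wx(x²-3Lx+3L²)/(6EI) = -(-10)·(16/5)·((16/5)²-3·4·(16/5)+3·4²)/(6·100000) = 248/234375 rad
Superposition: θ = Σ θ_i = -361/23437500 rad ≈ -0.000015 rad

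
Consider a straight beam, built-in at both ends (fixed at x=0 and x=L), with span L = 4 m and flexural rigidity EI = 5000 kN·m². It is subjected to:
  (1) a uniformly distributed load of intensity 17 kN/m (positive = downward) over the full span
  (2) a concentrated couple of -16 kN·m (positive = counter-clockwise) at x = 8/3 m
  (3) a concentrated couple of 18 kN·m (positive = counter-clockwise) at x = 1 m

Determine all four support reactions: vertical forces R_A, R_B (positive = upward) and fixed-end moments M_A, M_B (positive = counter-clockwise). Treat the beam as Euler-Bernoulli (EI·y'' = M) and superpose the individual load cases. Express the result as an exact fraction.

R_A = 1619/48 kN, M_A = 335/24 kN·m, R_B = 1645/48 kN, M_B = -409/24 kN·m

Load 1 — uniform load w=17 kN/m over full span:
  R_A = wL/2 = 17·4/2 = 34 kN
  M_A = wL²/12 = 17·4²/12 = 68/3 kN·m
  R_B = wL/2 = 17·4/2 = 34 kN
  M_B = -wL²/12 = -17·4²/12 = -68/3 kN·m
Load 2 — applied couple M₀=-16 kN·m at a=8/3 m (b=L-a=4/3):
  R_A = 6M₀ab/L³ = 6·(-16)·(8/3)·(4/3)/4³ = -16/3 kN
  M_A = M₀b(2a-b)/L² = (-16)·(4/3)·(2·(8/3)-(4/3))/4² = -16/3 kN·m
  R_B = -6M₀ab/L³ = -6·(-16)·(8/3)·(4/3)/4³ = 16/3 kN
  M_B = M₀a(2b-a)/L² = (-16)·(8/3)·(2·(4/3)-(8/3))/4² = 0 kN·m
Load 3 — applied couple M₀=18 kN·m at a=1 m (b=L-a=3):
  R_A = 6M₀ab/L³ = 6·18·1·3/4³ = 81/16 kN
  M_A = M₀b(2a-b)/L² = 18·3·(2·1-3)/4² = -27/8 kN·m
  R_B = -6M₀ab/L³ = -6·18·1·3/4³ = -81/16 kN
  M_B = M₀a(2b-a)/L² = 18·1·(2·3-1)/4² = 45/8 kN·m
Superposition: R_A = 1619/48 kN, M_A = 335/24 kN·m, R_B = 1645/48 kN, M_B = -409/24 kN·m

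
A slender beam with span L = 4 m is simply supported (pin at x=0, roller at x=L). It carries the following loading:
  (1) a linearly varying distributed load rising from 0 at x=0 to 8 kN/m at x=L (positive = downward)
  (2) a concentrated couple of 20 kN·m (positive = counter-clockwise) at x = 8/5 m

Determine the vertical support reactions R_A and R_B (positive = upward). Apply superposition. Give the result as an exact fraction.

R_A = 31/3 kN, R_B = 17/3 kN

Load 1 — triangular load w₀=8 kN/m (0→w₀ over full span):
  R_A = w₀L/6 = 8·4/6 = 16/3 kN
  R_B = w₀L/3 = 8·4/3 = 32/3 kN
Load 2 — applied couple M₀=20 kN·m at a=8/5 m (b=L-a=12/5):
  R_A = M₀/L = 20/4 = 5 kN
  R_B = -M₀/L = -20/4 = -5 kN
Superposition: R_A = 31/3 kN, R_B = 17/3 kN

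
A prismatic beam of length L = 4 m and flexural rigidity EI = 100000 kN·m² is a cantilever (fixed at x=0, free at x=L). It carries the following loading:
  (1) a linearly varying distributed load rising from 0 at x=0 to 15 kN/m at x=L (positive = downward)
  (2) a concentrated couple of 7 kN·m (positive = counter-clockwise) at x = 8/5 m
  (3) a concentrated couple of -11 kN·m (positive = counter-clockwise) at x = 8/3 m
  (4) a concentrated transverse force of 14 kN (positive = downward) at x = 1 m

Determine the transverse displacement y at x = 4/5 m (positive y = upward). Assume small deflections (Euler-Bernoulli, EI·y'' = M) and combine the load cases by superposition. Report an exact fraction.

Load 1 — triangular load w₀=15 kN/m (0→w₀ over full span):
  y_1 = (w₀Lx³/12-w₀L²x²/6-w₀x⁵/(120L))/EI = (15·4·(4/5)³/12-15·4²·(4/5)²/6-15·(4/5)⁵/(120·4))/100000 = -2251/9765625 m
Load 2 — applied couple M₀=7 kN·m at a=8/5 m (b=L-a=12/5):
  y_2 = M₀x²/(2EI)  [x≤a] = 7·(4/5)²/(2·100000) = 7/312500 m
Load 3 — applied couple M₀=-11 kN·m at a=8/3 m (b=L-a=4/3):
  y_3 = M₀x²/(2EI)  [x≤a] = (-11)·(4/5)²/(2·100000) = -11/312500 m
Load 4 — point force P=14 kN at a=1 m (b=L-a=3):
  y_4 = -Px²(3a-x)/(6EI)  [x≤a] = -14·(4/5)²·(3·1-(4/5))/(6·100000) = -77/2343750 m
Superposition: y = Σ y_i = -16181/58593750 m ≈ -0.000276 m

y(4/5) = -16181/58593750 m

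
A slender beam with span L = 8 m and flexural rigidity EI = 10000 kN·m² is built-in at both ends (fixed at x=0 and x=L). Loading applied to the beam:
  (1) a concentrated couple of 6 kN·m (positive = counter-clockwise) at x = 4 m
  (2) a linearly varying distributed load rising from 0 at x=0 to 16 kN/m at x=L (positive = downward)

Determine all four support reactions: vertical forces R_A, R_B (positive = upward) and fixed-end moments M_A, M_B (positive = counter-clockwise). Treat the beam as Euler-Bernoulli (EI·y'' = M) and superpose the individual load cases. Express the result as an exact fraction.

Load 1 — applied couple M₀=6 kN·m at a=4 m (b=L-a=4):
  R_A = 6M₀ab/L³ = 6·6·4·4/8³ = 9/8 kN
  M_A = M₀b(2a-b)/L² = 6·4·(2·4-4)/8² = 3/2 kN·m
  R_B = -6M₀ab/L³ = -6·6·4·4/8³ = -9/8 kN
  M_B = M₀a(2b-a)/L² = 6·4·(2·4-4)/8² = 3/2 kN·m
Load 2 — triangular load w₀=16 kN/m (0→w₀ over full span):
  R_A = 3w₀L/20 = 3·16·8/20 = 96/5 kN
  M_A = w₀L²/30 = 16·8²/30 = 512/15 kN·m
  R_B = 7w₀L/20 = 7·16·8/20 = 224/5 kN
  M_B = -w₀L²/20 = -16·8²/20 = -256/5 kN·m
Superposition: R_A = 813/40 kN, M_A = 1069/30 kN·m, R_B = 1747/40 kN, M_B = -497/10 kN·m

R_A = 813/40 kN, M_A = 1069/30 kN·m, R_B = 1747/40 kN, M_B = -497/10 kN·m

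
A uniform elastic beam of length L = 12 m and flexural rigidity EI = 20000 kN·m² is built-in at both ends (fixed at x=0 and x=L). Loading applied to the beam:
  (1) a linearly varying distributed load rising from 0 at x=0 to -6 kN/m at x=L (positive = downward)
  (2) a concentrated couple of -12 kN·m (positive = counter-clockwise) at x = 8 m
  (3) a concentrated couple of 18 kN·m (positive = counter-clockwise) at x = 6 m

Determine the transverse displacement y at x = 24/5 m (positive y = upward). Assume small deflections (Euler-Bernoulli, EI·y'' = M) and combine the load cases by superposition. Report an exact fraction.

Load 1 — triangular load w₀=-6 kN/m (0→w₀ over full span):
  y_1 = -w₀x²(L-x)²(x+2L)/(120LEI) = -(-6)·(24/5)²·(12-(24/5))²·((24/5)+2·12)/(120·12·20000) = 69984/9765625 m
Load 2 — applied couple M₀=-12 kN·m at a=8 m (b=L-a=4):
  y_2 = (R_Ax³/6 - M_Ax²/2)/EI  [x≤a] with R_A=-4/3, M_A=-4 = ((-4/3)·(24/5)³/6 - (-4)·(24/5)²/2)/20000 = 84/78125 m
Load 3 — applied couple M₀=18 kN·m at a=6 m (b=L-a=6):
  y_3 = (R_Ax³/6 - M_Ax²/2)/EI  [x≤a] with R_A=9/4, M_A=9/2 = ((9/4)·(24/5)³/6 - (9/2)·(24/5)²/2)/20000 = -81/156250 m
Superposition: y = Σ y_i = 150843/19531250 m ≈ 0.007723 m

y(24/5) = 150843/19531250 m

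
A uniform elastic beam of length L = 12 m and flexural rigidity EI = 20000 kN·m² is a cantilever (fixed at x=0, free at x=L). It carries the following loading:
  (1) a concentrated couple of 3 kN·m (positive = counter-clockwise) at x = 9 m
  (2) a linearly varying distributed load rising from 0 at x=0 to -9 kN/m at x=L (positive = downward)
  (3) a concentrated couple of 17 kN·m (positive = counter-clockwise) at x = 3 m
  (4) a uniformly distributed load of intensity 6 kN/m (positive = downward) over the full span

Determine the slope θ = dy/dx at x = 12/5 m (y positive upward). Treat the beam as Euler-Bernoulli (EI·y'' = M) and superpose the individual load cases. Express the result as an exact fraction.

θ(12/5) = 6801/1562500 rad

Load 1 — applied couple M₀=3 kN·m at a=9 m (b=L-a=3):
  θ_1 = M₀x/EI  [x≤a] = 3·(12/5)/20000 = 9/25000 rad
Load 2 — triangular load w₀=-9 kN/m (0→w₀ over full span):
  θ_2 = (w₀Lx²/4-w₀L²x/3-w₀x⁴/(24L))/EI = ((-9)·12·(12/5)²/4-(-9)·12²·(12/5)/3-(-9)·(12/5)⁴/(24·12))/20000 = 68931/1562500 rad
Load 3 — applied couple M₀=17 kN·m at a=3 m (b=L-a=9):
  θ_3 = M₀x/EI  [x≤a] = 17·(12/5)/20000 = 51/25000 rad
Load 4 — uniform load w=6 kN/m over full span:
  θ_4 = -wx(x²-3Lx+3L²)/(6EI) = -6·(12/5)·((12/5)²-3·12·(12/5)+3·12²)/(6·20000) = -3294/78125 rad
Superposition: θ = Σ θ_i = 6801/1562500 rad ≈ 0.004353 rad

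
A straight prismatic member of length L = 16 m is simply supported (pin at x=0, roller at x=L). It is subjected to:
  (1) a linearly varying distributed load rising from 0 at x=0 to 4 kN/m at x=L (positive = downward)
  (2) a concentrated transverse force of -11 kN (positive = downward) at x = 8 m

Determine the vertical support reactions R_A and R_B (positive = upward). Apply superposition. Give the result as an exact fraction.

R_A = 31/6 kN, R_B = 95/6 kN

Load 1 — triangular load w₀=4 kN/m (0→w₀ over full span):
  R_A = w₀L/6 = 4·16/6 = 32/3 kN
  R_B = w₀L/3 = 4·16/3 = 64/3 kN
Load 2 — point force P=-11 kN at a=8 m (b=L-a=8):
  R_A = Pb/L = (-11)·8/16 = -11/2 kN
  R_B = Pa/L = (-11)·8/16 = -11/2 kN
Superposition: R_A = 31/6 kN, R_B = 95/6 kN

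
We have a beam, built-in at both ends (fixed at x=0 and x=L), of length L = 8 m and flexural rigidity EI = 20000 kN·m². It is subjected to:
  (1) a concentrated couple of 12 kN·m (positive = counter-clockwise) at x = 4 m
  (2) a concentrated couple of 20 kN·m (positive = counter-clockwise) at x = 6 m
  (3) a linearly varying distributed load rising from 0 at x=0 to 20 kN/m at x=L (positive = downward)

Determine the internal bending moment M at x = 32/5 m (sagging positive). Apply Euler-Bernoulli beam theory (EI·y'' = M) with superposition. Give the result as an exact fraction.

Load 1 — applied couple M₀=12 kN·m at a=4 m (b=L-a=4):
  M_1 = R_Ax - M_A - M₀  [x>a] with R_A=9/4, M_A=3 = (9/4)·(32/5) - 3 - 12 = -3/5 kN·m
Load 2 — applied couple M₀=20 kN·m at a=6 m (b=L-a=2):
  M_2 = R_Ax - M_A - M₀  [x>a] with R_A=45/16, M_A=25/4 = (45/16)·(32/5) - (25/4) - 20 = -33/4 kN·m
Load 3 — triangular load w₀=20 kN/m (0→w₀ over full span):
  M_3 = 3w₀Lx/20 - w₀L²/30 - w₀x³/(6L) = 3·20·8·(32/5)/20 - 20·8²/30 - 20·(32/5)³/(6·8) = 128/75 kN·m
Superposition: M = Σ M_i = -2143/300 kN·m ≈ -7.143333 kN·m

M(32/5) = -2143/300 kN·m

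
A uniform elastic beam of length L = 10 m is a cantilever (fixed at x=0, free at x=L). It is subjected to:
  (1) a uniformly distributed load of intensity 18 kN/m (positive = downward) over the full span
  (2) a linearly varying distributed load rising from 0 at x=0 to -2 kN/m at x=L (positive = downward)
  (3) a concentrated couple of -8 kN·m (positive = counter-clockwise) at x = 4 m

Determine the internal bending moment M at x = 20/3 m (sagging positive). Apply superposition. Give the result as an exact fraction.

Load 1 — uniform load w=18 kN/m over full span:
  M_1 = -w(L-x)²/2 = -18·(10-(20/3))²/2 = -100 kN·m
Load 2 — triangular load w₀=-2 kN/m (0→w₀ over full span):
  M_2 = w₀Lx/2 - w₀L²/3 - w₀x³/(6L) = (-2)·10·(20/3)/2 - (-2)·10²/3 - (-2)·(20/3)³/(6·10) = 800/81 kN·m
Load 3 — applied couple M₀=-8 kN·m at a=4 m (b=L-a=6):
  M_3 = 0  [x>a] = 0 kN·m
Superposition: M = Σ M_i = -7300/81 kN·m ≈ -90.123457 kN·m

M(20/3) = -7300/81 kN·m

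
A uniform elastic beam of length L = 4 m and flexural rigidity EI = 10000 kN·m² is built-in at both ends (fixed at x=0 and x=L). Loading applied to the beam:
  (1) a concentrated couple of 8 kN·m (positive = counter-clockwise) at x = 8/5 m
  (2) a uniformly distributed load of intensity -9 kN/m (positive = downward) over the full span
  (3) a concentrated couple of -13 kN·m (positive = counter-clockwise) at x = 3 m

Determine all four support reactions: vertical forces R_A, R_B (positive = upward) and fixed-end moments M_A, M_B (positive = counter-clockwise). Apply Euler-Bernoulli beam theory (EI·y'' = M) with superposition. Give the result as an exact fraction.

Load 1 — applied couple M₀=8 kN·m at a=8/5 m (b=L-a=12/5):
  R_A = 6M₀ab/L³ = 6·8·(8/5)·(12/5)/4³ = 72/25 kN
  M_A = M₀b(2a-b)/L² = 8·(12/5)·(2·(8/5)-(12/5))/4² = 24/25 kN·m
  R_B = -6M₀ab/L³ = -6·8·(8/5)·(12/5)/4³ = -72/25 kN
  M_B = M₀a(2b-a)/L² = 8·(8/5)·(2·(12/5)-(8/5))/4² = 64/25 kN·m
Load 2 — uniform load w=-9 kN/m over full span:
  R_A = wL/2 = (-9)·4/2 = -18 kN
  M_A = wL²/12 = (-9)·4²/12 = -12 kN·m
  R_B = wL/2 = (-9)·4/2 = -18 kN
  M_B = -wL²/12 = -(-9)·4²/12 = 12 kN·m
Load 3 — applied couple M₀=-13 kN·m at a=3 m (b=L-a=1):
  R_A = 6M₀ab/L³ = 6·(-13)·3·1/4³ = -117/32 kN
  M_A = M₀b(2a-b)/L² = (-13)·1·(2·3-1)/4² = -65/16 kN·m
  R_B = -6M₀ab/L³ = -6·(-13)·3·1/4³ = 117/32 kN
  M_B = M₀a(2b-a)/L² = (-13)·3·(2·1-3)/4² = 39/16 kN·m
Superposition: R_A = -15021/800 kN, M_A = -6041/400 kN·m, R_B = -13779/800 kN, M_B = 6799/400 kN·m

R_A = -15021/800 kN, M_A = -6041/400 kN·m, R_B = -13779/800 kN, M_B = 6799/400 kN·m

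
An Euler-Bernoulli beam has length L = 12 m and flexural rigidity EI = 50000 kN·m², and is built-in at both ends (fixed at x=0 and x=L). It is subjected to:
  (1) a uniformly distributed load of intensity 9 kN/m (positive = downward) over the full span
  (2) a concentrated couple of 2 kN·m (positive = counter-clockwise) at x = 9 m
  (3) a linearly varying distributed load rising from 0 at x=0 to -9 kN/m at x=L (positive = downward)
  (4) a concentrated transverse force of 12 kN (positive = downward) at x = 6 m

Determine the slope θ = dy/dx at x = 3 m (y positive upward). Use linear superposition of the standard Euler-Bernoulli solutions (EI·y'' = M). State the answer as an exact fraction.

θ(3) = -903/500000 rad

Load 1 — uniform load w=9 kN/m over full span:
  θ_1 = -wx(L-x)(L-2x)/(12EI) = -9·3·(12-3)·(12-2·3)/(12·50000) = -243/100000 rad
Load 2 — applied couple M₀=2 kN·m at a=9 m (b=L-a=3):
  θ_2 = (R_Ax²/2 - M_Ax)/EI  [x≤a] with R_A=3/16, M_A=5/8 = ((3/16)·3²/2 - (5/8)·3)/50000 = -33/1600000 rad
Load 3 — triangular load w₀=-9 kN/m (0→w₀ over full span):
  θ_3 = -w₀(2x(L-x)(L-2x)(x+2L)+x²(L-x)²)/(120LEI) = -(-9)·(2·3·(12-3)·(12-2·3)·(3+2·12)+3²·(12-3)²)/(120·12·50000) = 9477/8000000 rad
Load 4 — point force P=12 kN at a=6 m (b=L-a=6):
  θ_4 = -Pb²x(2aL-(3a+b)x)/(2L³EI)  [x≤a] = -12·6²·3·(2·6·12-(3·6+6)·3)/(2·12³·50000) = -27/50000 rad
Superposition: θ = Σ θ_i = -903/500000 rad ≈ -0.001806 rad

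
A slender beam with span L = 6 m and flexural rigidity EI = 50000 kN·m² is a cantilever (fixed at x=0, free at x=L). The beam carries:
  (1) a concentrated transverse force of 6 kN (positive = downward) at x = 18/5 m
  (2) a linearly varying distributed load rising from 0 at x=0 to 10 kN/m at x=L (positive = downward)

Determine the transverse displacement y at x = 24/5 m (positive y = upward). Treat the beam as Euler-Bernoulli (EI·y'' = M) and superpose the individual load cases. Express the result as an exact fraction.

Load 1 — point force P=6 kN at a=18/5 m (b=L-a=12/5):
  y_1 = -Pa²(3x-a)/(6EI)  [x>a] = -6·(18/5)²·(3·(24/5)-(18/5))/(6·50000) = -2187/781250 m
Load 2 — triangular load w₀=10 kN/m (0→w₀ over full span):
  y_2 = (w₀Lx³/12-w₀L²x²/6-w₀x⁵/(120L))/EI = (10·6·(24/5)³/12-10·6²·(24/5)²/6-10·(24/5)⁵/(120·6))/50000 = -168912/9765625 m
Superposition: y = Σ y_i = -392499/19531250 m ≈ -0.020096 m

y(24/5) = -392499/19531250 m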